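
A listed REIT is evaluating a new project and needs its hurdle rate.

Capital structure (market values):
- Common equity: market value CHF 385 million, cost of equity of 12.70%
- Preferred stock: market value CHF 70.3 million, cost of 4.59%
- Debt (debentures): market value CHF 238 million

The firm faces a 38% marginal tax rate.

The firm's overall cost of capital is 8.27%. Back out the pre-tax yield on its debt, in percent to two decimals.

Total capital V = 385 + 70.3 + 238 = 693.3.
Equity weight = 385/693.3 = 0.5553.
Preferred weight = 70.3/693.3 = 0.1014.
Debentures weight = 238/693.3 = 0.3433.
Equity contribution = 0.5553 × 12.7% = 7.0525%.
Preferred contribution = 0.1014 × 4.59% = 0.4654%.
Remaining for debt = 8.27% − 7.5179% = 0.7521%.
Rd × (1 − 38%) × 0.3433 = 0.7521%  ⇒  Rd = 3.5336%.

3.53%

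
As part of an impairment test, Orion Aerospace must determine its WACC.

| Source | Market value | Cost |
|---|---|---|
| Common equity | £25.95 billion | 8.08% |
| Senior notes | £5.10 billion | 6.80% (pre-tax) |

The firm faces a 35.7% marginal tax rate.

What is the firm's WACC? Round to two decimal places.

7.47%

Total capital V = 25.95 + 5.1 = 31.05.
Equity: weight = 25.95/31.05 = 0.8357; cost = 8.08%.
Senior notes: weight = 5.1/31.05 = 0.1643; after-tax cost = 6.8% × (1 − 35.7%) = 4.3724%.
WACC = 0.8357 × 8.0800% + 0.1643 × 4.3724% = 7.4710%.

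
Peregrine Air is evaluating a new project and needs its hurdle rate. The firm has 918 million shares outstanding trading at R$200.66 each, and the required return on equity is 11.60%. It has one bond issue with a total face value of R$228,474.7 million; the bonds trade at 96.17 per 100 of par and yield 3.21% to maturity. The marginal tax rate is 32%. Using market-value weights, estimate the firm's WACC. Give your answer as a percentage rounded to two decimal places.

Market value of equity E = 200.66 × 918m = 184205.88m. Market value of debt D = 228474.7m × 96.17/100 = 219724.11899m.
Total capital V = 184205.88 + 219724.11899 = 403929.99899.
Equity: weight = 184205.88/403929.99899 = 0.4560; cost = 11.6%.
Bonds outstanding: weight = 219724.11899/403929.99899 = 0.5440; after-tax cost = 3.21% × (1 − 32%) = 2.1828%.
WACC = 0.4560 × 11.6000% + 0.5440 × 2.1828% = 6.4774%.

6.48%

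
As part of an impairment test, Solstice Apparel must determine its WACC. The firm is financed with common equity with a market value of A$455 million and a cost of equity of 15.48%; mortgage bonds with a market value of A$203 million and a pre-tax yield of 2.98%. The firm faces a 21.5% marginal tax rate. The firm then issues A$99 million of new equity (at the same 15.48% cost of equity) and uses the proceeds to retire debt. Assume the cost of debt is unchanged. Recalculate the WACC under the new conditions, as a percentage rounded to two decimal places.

13.40%

After the change:
Total capital V = 554 + 104 = 658.
Equity: weight = 554/658 = 0.8419; cost = 15.48%.
Mortgage bonds: weight = 104/658 = 0.1581; after-tax cost = 2.98% × (1 − 21.5%) = 2.3393%.
WACC = 0.8419 × 15.4800% + 0.1581 × 2.3393% = 13.4031%.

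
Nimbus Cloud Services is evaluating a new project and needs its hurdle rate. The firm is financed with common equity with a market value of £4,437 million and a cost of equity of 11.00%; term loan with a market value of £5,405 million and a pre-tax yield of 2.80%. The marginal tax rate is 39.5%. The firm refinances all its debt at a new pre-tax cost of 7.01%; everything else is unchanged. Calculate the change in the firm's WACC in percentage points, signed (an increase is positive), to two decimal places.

+1.40 pp

Current WACC:
Total capital V = 4437 + 5405 = 9842.
Equity: weight = 4437/9842 = 0.4508; cost = 11%.
Term loan: weight = 5405/9842 = 0.5492; after-tax cost = 2.8% × (1 − 39.5%) = 1.6940%.
WACC = 0.4508 × 11.0000% + 0.5492 × 1.6940% = 5.8894%.
After the change:
Total capital V = 4437 + 5405 = 9842.
Equity: weight = 4437/9842 = 0.4508; cost = 11%.
Term loan: weight = 5405/9842 = 0.5492; after-tax cost = 7.01% × (1 − 39.5%) = 4.2410%.
WACC = 0.4508 × 11.0000% + 0.5492 × 4.2410% = 7.2881%.
Change in WACC = 7.2881% − 5.8894% = 1.3988 pp.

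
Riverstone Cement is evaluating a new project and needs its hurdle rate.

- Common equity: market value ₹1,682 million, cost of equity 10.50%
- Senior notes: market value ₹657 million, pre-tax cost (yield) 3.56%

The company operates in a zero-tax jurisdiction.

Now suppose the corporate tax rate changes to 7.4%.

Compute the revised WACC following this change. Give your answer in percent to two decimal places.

8.48%

After the change:
Total capital V = 1682 + 657 = 2339.
Equity: weight = 1682/2339 = 0.7191; cost = 10.5%.
Senior notes: weight = 657/2339 = 0.2809; after-tax cost = 3.56% × (1 − 7.4%) = 3.2966%.
WACC = 0.7191 × 10.5000% + 0.2809 × 3.2966% = 8.4766%.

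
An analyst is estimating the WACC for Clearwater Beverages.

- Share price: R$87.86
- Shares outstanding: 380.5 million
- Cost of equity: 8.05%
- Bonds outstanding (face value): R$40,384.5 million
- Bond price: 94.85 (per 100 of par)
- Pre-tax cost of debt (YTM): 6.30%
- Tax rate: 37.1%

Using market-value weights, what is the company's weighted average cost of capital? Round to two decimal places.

Market value of equity E = 87.86 × 380.5m = 33430.73m. Market value of debt D = 40384.5m × 94.85/100 = 38304.69825m.
Total capital V = 33430.73 + 38304.69825 = 71735.42825.
Equity: weight = 33430.73/71735.42825 = 0.4660; cost = 8.05%.
Bonds outstanding: weight = 38304.69825/71735.42825 = 0.5340; after-tax cost = 6.3% × (1 − 37.1%) = 3.9627%.
WACC = 0.4660 × 8.0500% + 0.5340 × 3.9627% = 5.8675%.

5.87%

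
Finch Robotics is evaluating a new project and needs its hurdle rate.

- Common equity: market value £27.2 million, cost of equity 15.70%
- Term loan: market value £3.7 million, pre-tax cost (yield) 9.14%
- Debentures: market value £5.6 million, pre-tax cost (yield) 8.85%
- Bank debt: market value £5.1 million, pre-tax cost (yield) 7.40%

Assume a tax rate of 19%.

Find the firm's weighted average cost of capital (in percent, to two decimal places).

12.62%

Total capital V = 27.2 + 3.7 + 5.6 + 5.1 = 41.6.
Equity: weight = 27.2/41.6 = 0.6538; cost = 15.7%.
Term loan: weight = 3.7/41.6 = 0.0889; after-tax cost = 9.14% × (1 − 19%) = 7.4034%.
Debentures: weight = 5.6/41.6 = 0.1346; after-tax cost = 8.85% × (1 − 19%) = 7.1685%.
Bank debt: weight = 5.1/41.6 = 0.1226; after-tax cost = 7.4% × (1 − 19%) = 5.9940%.
WACC = 0.6538 × 15.7000% + 0.0889 × 7.4034% + 0.1346 × 7.1685% + 0.1226 × 5.9940% = 12.6237%.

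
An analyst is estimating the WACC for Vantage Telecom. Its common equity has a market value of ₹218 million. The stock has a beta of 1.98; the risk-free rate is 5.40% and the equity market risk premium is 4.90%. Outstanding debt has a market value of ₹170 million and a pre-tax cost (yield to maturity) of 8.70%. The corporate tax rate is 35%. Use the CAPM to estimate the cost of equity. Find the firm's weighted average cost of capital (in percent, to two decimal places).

Cost of equity via CAPM: Re = 5.4% + 1.98 × 4.9% = 15.1020%.
Total capital V = 218 + 170 = 388.
Equity: weight = 218/388 = 0.5619; cost = 15.102%.
Debt: weight = 170/388 = 0.4381; after-tax cost = 8.7% × (1 − 35%) = 5.6550%.
WACC = 0.5619 × 15.1020% + 0.4381 × 5.6550% = 10.9629%.

10.96%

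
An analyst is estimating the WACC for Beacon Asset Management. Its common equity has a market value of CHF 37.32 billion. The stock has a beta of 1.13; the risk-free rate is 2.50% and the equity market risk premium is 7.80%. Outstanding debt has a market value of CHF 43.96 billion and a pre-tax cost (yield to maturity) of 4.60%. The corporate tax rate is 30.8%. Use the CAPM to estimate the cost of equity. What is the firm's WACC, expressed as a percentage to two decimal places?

Cost of equity via CAPM: Re = 2.5% + 1.13 × 7.8% = 11.3140%.
Total capital V = 37.32 + 43.96 = 81.28.
Equity: weight = 37.32/81.28 = 0.4592; cost = 11.314%.
Debt: weight = 43.96/81.28 = 0.5408; after-tax cost = 4.6% × (1 − 30.8%) = 3.1832%.
WACC = 0.4592 × 11.3140% + 0.5408 × 3.1832% = 6.9165%.

6.92%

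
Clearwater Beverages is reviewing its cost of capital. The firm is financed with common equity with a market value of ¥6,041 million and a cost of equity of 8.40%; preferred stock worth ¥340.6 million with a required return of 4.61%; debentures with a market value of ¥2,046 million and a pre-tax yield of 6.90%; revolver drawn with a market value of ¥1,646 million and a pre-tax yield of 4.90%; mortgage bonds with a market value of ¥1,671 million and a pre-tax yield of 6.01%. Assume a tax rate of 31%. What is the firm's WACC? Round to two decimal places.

6.35%

Total capital V = 6041 + 340.6 + 2046 + 1646 + 1671 = 11744.6.
Equity: weight = 6041/11744.6 = 0.5144; cost = 8.4%.
Preferred: weight = 340.6/11744.6 = 0.0290; cost = 4.61%.
Debentures: weight = 2046/11744.6 = 0.1742; after-tax cost = 6.9% × (1 − 31%) = 4.7610%.
Revolver drawn: weight = 1646/11744.6 = 0.1401; after-tax cost = 4.9% × (1 − 31%) = 3.3810%.
Mortgage bonds: weight = 1671/11744.6 = 0.1423; after-tax cost = 6.01% × (1 − 31%) = 4.1469%.
WACC = 0.5144 × 8.4000% + 0.0290 × 4.6100% + 0.1742 × 4.7610% + 0.1401 × 3.3810% + 0.1423 × 4.1469% = 6.3476%.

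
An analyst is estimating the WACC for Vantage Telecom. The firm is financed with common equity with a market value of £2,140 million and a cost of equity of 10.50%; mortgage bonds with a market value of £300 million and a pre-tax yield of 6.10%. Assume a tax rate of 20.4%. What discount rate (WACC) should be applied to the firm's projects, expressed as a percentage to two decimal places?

9.81%

Total capital V = 2140 + 300 = 2440.
Equity: weight = 2140/2440 = 0.8770; cost = 10.5%.
Mortgage bonds: weight = 300/2440 = 0.1230; after-tax cost = 6.1% × (1 − 20.4%) = 4.8556%.
WACC = 0.8770 × 10.5000% + 0.1230 × 4.8556% = 9.8060%.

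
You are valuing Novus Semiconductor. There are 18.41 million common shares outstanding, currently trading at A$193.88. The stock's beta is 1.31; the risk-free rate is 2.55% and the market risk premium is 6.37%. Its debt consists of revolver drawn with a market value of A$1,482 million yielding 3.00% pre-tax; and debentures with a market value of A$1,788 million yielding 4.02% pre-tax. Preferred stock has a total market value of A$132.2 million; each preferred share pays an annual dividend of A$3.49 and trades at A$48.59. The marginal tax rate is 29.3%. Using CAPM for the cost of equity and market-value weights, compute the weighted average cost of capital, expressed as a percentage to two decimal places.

Cost of equity via CAPM: Re = 2.55% + 1.31 × 6.37% = 10.8947%.
Cost of preferred: Rp = 3.49 / 48.59 = 7.1825%.
Market value of equity E = 193.88 × 18.41m = 3569.3308m.
Total capital V = 3569.3308 + 132.2 + 1482 + 1788 = 6971.5308.
Equity: weight = 3569.3308/6971.5308 = 0.5120; cost = 10.8947%.
Preferred: weight = 132.2/6971.5308 = 0.0190; cost = 7.1825%.
Revolver drawn: weight = 1482/6971.5308 = 0.2126; after-tax cost = 3% × (1 − 29.3%) = 2.1210%.
Debentures: weight = 1788/6971.5308 = 0.2565; after-tax cost = 4.02% × (1 − 29.3%) = 2.8421%.
WACC = 0.5120 × 10.8947% + 0.0190 × 7.1825% + 0.2126 × 2.1210% + 0.2565 × 2.8421% = 6.8939%.

6.89%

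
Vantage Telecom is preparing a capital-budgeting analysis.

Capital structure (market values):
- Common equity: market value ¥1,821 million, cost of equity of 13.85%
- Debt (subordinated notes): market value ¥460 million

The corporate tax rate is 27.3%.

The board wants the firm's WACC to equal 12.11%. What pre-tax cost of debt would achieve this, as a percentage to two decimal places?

Total capital V = 1821 + 460 = 2281.
Equity weight = 1821/2281 = 0.7983.
Subordinated notes weight = 460/2281 = 0.2017.
Equity contribution = 0.7983 × 13.85% = 11.0569%.
Remaining for debt = 12.11% − 11.0569% = 1.0531%.
Rd × (1 − 27.3%) × 0.2017 = 1.0531%  ⇒  Rd = 7.1828%.

7.18%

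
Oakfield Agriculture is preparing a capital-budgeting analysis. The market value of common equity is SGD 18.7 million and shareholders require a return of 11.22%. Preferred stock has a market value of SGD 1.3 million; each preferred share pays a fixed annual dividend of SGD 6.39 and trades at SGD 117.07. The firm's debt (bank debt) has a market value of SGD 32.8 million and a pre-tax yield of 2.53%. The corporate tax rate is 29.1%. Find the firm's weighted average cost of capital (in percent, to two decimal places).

5.22%

Cost of preferred: Rp = 6.39 / 117.07 = 5.4583%.
Total capital V = 18.7 + 1.3 + 32.8 = 52.8.
Equity: weight = 18.7/52.8 = 0.3542; cost = 11.22%.
Preferred: weight = 1.3/52.8 = 0.0246; cost = 5.4583%.
Bank debt: weight = 32.8/52.8 = 0.6212; after-tax cost = 2.53% × (1 − 29.1%) = 1.7938%.
WACC = 0.3542 × 11.2200% + 0.0246 × 5.4583% + 0.6212 × 1.7938% = 5.2225%.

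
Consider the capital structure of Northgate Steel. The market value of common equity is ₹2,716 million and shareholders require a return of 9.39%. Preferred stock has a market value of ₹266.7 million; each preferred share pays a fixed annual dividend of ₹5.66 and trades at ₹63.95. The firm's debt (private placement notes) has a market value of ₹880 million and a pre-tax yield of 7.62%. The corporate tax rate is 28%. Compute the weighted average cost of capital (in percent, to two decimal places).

Cost of preferred: Rp = 5.66 / 63.95 = 8.8507%.
Total capital V = 2716 + 266.7 + 880 = 3862.7.
Equity: weight = 2716/3862.7 = 0.7031; cost = 9.39%.
Preferred: weight = 266.7/3862.7 = 0.0690; cost = 8.8507%.
Private placement notes: weight = 880/3862.7 = 0.2278; after-tax cost = 7.62% × (1 − 28%) = 5.4864%.
WACC = 0.7031 × 9.3900% + 0.0690 × 8.8507% + 0.2278 × 5.4864% = 8.4634%.

8.46%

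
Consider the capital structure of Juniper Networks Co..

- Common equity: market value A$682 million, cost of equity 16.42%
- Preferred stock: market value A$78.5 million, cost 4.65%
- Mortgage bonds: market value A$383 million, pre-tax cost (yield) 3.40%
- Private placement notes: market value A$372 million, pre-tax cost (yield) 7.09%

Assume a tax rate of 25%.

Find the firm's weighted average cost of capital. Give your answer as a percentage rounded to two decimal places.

Total capital V = 682 + 78.5 + 383 + 372 = 1515.5.
Equity: weight = 682/1515.5 = 0.4500; cost = 16.42%.
Preferred: weight = 78.5/1515.5 = 0.0518; cost = 4.65%.
Mortgage bonds: weight = 383/1515.5 = 0.2527; after-tax cost = 3.4% × (1 − 25%) = 2.5500%.
Private placement notes: weight = 372/1515.5 = 0.2455; after-tax cost = 7.09% × (1 − 25%) = 5.3175%.
WACC = 0.4500 × 16.4200% + 0.0518 × 4.6500% + 0.2527 × 2.5500% + 0.2455 × 5.3175% = 9.5798%.

9.58%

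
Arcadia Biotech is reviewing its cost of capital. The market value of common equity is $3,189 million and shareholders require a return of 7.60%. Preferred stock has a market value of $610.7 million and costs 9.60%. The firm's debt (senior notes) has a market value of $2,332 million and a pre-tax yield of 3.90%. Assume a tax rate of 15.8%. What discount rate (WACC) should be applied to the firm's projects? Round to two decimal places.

Total capital V = 3189 + 610.7 + 2332 = 6131.7.
Equity: weight = 3189/6131.7 = 0.5201; cost = 7.6%.
Preferred: weight = 610.7/6131.7 = 0.0996; cost = 9.6%.
Senior notes: weight = 2332/6131.7 = 0.3803; after-tax cost = 3.9% × (1 − 15.8%) = 3.2838%.
WACC = 0.5201 × 7.6000% + 0.0996 × 9.6000% + 0.3803 × 3.2838% = 6.1577%.

6.16%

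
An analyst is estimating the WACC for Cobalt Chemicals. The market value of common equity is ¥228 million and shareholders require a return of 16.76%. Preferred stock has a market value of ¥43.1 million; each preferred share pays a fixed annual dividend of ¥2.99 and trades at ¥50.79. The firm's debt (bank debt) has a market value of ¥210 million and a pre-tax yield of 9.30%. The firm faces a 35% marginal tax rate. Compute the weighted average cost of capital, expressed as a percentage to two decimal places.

Cost of preferred: Rp = 2.99 / 50.79 = 5.8870%.
Total capital V = 228 + 43.1 + 210 = 481.1.
Equity: weight = 228/481.1 = 0.4739; cost = 16.76%.
Preferred: weight = 43.1/481.1 = 0.0896; cost = 5.887%.
Bank debt: weight = 210/481.1 = 0.4365; after-tax cost = 9.3% × (1 − 35%) = 6.0450%.
WACC = 0.4739 × 16.7600% + 0.0896 × 5.8870% + 0.4365 × 6.0450% = 11.1088%.

11.11%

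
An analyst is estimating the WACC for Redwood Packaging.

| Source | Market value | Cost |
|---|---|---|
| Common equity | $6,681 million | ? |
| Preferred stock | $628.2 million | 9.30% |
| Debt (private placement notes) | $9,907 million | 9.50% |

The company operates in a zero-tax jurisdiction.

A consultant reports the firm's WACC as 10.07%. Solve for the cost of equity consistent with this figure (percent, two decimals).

10.99%

Total capital V = 6681 + 628.2 + 9907 = 17216.2.
Equity weight = 6681/17216.2 = 0.3881.
Preferred weight = 628.2/17216.2 = 0.0365.
Private placement notes weight = 9907/17216.2 = 0.5754.
Debt contribution = 0.5754 × 9.5% × (1 − 0%) = 5.4667%.
Preferred contribution = 0.0365 × 9.3% = 0.3393%.
Required equity contribution = 10.07% − 5.8061% = 4.2639%.
Re = 4.2639% / 0.3881 = 10.9876%.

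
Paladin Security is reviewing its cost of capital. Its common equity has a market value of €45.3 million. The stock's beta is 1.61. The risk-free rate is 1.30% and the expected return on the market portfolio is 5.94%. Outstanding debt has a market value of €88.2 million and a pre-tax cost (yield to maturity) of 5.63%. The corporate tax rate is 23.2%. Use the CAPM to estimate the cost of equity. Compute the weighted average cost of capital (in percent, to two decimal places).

Market risk premium = 5.94% − 1.3% = 4.64%.
Cost of equity via CAPM: Re = 1.3% + 1.61 × 4.64% = 8.7704%.
Total capital V = 45.3 + 88.2 = 133.5.
Equity: weight = 45.3/133.5 = 0.3393; cost = 8.7704%.
Debt: weight = 88.2/133.5 = 0.6607; after-tax cost = 5.63% × (1 − 23.2%) = 4.3238%.
WACC = 0.3393 × 8.7704% + 0.6607 × 4.3238% = 5.8327%.

5.83%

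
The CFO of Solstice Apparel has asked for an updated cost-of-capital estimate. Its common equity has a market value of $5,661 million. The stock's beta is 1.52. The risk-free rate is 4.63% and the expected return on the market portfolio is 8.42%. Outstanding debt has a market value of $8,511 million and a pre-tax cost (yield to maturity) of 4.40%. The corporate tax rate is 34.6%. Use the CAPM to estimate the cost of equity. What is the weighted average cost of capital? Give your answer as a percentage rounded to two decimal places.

5.88%

Market risk premium = 8.42% − 4.63% = 3.79%.
Cost of equity via CAPM: Re = 4.63% + 1.52 × 3.79% = 10.3908%.
Total capital V = 5661 + 8511 = 14172.
Equity: weight = 5661/14172 = 0.3994; cost = 10.3908%.
Debt: weight = 8511/14172 = 0.6006; after-tax cost = 4.4% × (1 − 34.6%) = 2.8776%.
WACC = 0.3994 × 10.3908% + 0.6006 × 2.8776% = 5.8787%.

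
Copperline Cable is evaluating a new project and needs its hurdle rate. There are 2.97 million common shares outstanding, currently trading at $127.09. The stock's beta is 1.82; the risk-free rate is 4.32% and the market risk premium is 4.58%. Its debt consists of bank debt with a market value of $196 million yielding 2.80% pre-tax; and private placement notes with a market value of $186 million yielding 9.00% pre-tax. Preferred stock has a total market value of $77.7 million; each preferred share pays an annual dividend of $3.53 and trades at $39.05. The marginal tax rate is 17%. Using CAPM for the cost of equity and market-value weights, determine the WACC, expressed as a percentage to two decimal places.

8.75%

Cost of equity via CAPM: Re = 4.32% + 1.82 × 4.58% = 12.6556%.
Cost of preferred: Rp = 3.53 / 39.05 = 9.0397%.
Market value of equity E = 127.09 × 2.97m = 377.4573m.
Total capital V = 377.4573 + 77.7 + 196 + 186 = 837.1573.
Equity: weight = 377.4573/837.1573 = 0.4509; cost = 12.6556%.
Preferred: weight = 77.7/837.1573 = 0.0928; cost = 9.0397%.
Bank debt: weight = 196/837.1573 = 0.2341; after-tax cost = 2.8% × (1 − 17%) = 2.3240%.
Private placement notes: weight = 186/837.1573 = 0.2222; after-tax cost = 9% × (1 − 17%) = 7.4700%.
WACC = 0.4509 × 12.6556% + 0.0928 × 9.0397% + 0.2341 × 2.3240% + 0.2222 × 7.4700% = 8.7490%.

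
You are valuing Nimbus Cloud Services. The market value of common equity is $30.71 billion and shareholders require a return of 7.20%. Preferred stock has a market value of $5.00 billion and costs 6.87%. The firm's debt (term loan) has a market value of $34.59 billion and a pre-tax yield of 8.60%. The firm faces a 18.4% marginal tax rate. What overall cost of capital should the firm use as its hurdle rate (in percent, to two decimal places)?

7.09%

Total capital V = 30.71 + 5 + 34.59 = 70.3.
Equity: weight = 30.71/70.3 = 0.4368; cost = 7.2%.
Preferred: weight = 5/70.3 = 0.0711; cost = 6.87%.
Term loan: weight = 34.59/70.3 = 0.4920; after-tax cost = 8.6% × (1 − 18.4%) = 7.0176%.
WACC = 0.4368 × 7.2000% + 0.0711 × 6.8700% + 0.4920 × 7.0176% = 7.0868%.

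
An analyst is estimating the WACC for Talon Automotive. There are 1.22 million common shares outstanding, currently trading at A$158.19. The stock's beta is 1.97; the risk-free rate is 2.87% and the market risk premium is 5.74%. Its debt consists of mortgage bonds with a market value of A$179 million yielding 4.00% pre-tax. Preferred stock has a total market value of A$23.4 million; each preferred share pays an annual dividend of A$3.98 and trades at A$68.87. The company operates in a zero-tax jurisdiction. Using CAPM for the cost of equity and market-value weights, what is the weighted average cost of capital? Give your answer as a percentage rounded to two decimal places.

9.07%

Cost of equity via CAPM: Re = 2.87% + 1.97 × 5.74% = 14.1778%.
Cost of preferred: Rp = 3.98 / 68.87 = 5.7790%.
Market value of equity E = 158.19 × 1.22m = 192.9918m.
Total capital V = 192.9918 + 23.4 + 179 = 395.3918.
Equity: weight = 192.9918/395.3918 = 0.4881; cost = 14.1778%.
Preferred: weight = 23.4/395.3918 = 0.0592; cost = 5.779%.
Mortgage bonds: weight = 179/395.3918 = 0.4527; after-tax cost = 4% × (1 − 0%) = 4.0000%.
WACC = 0.4881 × 14.1778% + 0.0592 × 5.7790% + 0.4527 × 4.0000% = 9.0731%.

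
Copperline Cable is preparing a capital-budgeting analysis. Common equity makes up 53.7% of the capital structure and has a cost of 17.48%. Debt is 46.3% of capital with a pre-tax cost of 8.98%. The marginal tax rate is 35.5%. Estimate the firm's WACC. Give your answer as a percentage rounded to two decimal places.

After-tax cost of debt = 8.98% × (1 − 35.5%) = 5.7921%.
WACC = 0.537 × 17.4800% + 0.463 × 5.7921% = 12.0685%.

12.07%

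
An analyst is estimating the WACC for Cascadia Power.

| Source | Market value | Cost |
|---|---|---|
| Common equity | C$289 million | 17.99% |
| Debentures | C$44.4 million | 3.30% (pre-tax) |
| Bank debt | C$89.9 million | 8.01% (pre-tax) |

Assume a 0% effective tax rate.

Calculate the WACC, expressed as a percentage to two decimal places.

Total capital V = 289 + 44.4 + 89.9 = 423.3.
Equity: weight = 289/423.3 = 0.6827; cost = 17.99%.
Debentures: weight = 44.4/423.3 = 0.1049; after-tax cost = 3.3% × (1 − 0%) = 3.3000%.
Bank debt: weight = 89.9/423.3 = 0.2124; after-tax cost = 8.01% × (1 − 0%) = 8.0100%.
WACC = 0.6827 × 17.9900% + 0.1049 × 3.3000% + 0.2124 × 8.0100% = 14.3296%.

14.33%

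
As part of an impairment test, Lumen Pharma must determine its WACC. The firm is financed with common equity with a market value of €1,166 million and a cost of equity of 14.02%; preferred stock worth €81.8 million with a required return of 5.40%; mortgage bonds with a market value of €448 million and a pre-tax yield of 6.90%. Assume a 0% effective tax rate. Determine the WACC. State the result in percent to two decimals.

Total capital V = 1166 + 81.8 + 448 = 1695.8.
Equity: weight = 1166/1695.8 = 0.6876; cost = 14.02%.
Preferred: weight = 81.8/1695.8 = 0.0482; cost = 5.4%.
Mortgage bonds: weight = 448/1695.8 = 0.2642; after-tax cost = 6.9% × (1 − 0%) = 6.9000%.
WACC = 0.6876 × 14.0200% + 0.0482 × 5.4000% + 0.2642 × 6.9000% = 11.7232%.

11.72%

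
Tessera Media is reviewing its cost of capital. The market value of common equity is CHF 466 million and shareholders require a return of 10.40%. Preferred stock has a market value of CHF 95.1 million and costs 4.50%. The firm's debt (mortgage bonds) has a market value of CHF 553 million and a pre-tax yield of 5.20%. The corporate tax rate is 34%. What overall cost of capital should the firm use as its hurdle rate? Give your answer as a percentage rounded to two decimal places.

6.44%

Total capital V = 466 + 95.1 + 553 = 1114.1.
Equity: weight = 466/1114.1 = 0.4183; cost = 10.4%.
Preferred: weight = 95.1/1114.1 = 0.0854; cost = 4.5%.
Mortgage bonds: weight = 553/1114.1 = 0.4964; after-tax cost = 5.2% × (1 − 34%) = 3.4320%.
WACC = 0.4183 × 10.4000% + 0.0854 × 4.5000% + 0.4964 × 3.4320% = 6.4377%.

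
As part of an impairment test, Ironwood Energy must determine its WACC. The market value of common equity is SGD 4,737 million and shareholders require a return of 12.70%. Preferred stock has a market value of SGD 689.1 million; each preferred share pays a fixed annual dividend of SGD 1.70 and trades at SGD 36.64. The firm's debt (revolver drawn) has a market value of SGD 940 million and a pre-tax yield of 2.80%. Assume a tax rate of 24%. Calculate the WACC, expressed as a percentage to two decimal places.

10.27%

Cost of preferred: Rp = 1.7 / 36.64 = 4.6397%.
Total capital V = 4737 + 689.1 + 940 = 6366.1.
Equity: weight = 4737/6366.1 = 0.7441; cost = 12.7%.
Preferred: weight = 689.1/6366.1 = 0.1082; cost = 4.6397%.
Revolver drawn: weight = 940/6366.1 = 0.1477; after-tax cost = 2.8% × (1 − 24%) = 2.1280%.
WACC = 0.7441 × 12.7000% + 0.1082 × 4.6397% + 0.1477 × 2.1280% = 10.2665%.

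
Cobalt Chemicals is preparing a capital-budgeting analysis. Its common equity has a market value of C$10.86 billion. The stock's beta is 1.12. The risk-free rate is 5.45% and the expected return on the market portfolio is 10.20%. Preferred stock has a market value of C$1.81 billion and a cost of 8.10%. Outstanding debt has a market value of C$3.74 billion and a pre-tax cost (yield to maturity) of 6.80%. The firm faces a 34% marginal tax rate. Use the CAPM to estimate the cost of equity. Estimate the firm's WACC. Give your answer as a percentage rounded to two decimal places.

9.04%

Market risk premium = 10.2% − 5.45% = 4.75%.
Cost of equity via CAPM: Re = 5.45% + 1.12 × 4.75% = 10.7700%.
Total capital V = 10.86 + 1.81 + 3.74 = 16.41.
Equity: weight = 10.86/16.41 = 0.6618; cost = 10.77%.
Preferred: weight = 1.81/16.41 = 0.1103; cost = 8.1%.
Debt: weight = 3.74/16.41 = 0.2279; after-tax cost = 6.8% × (1 − 34%) = 4.4880%.
WACC = 0.6618 × 10.7700% + 0.1103 × 8.1000% + 0.2279 × 4.4880% = 9.0438%.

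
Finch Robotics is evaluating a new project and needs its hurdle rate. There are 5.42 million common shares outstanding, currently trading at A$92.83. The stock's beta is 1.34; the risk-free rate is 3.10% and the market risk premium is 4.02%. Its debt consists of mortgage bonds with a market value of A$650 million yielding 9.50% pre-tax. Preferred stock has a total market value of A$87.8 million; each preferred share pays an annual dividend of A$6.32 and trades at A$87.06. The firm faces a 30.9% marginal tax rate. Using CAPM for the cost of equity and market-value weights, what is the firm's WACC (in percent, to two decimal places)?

Cost of equity via CAPM: Re = 3.1% + 1.34 × 4.02% = 8.4868%.
Cost of preferred: Rp = 6.32 / 87.06 = 7.2594%.
Market value of equity E = 92.83 × 5.42m = 503.1386m.
Total capital V = 503.1386 + 87.8 + 650 = 1240.9386.
Equity: weight = 503.1386/1240.9386 = 0.4055; cost = 8.4868%.
Preferred: weight = 87.8/1240.9386 = 0.0708; cost = 7.2594%.
Mortgage bonds: weight = 650/1240.9386 = 0.5238; after-tax cost = 9.5% × (1 − 30.9%) = 6.5645%.
WACC = 0.4055 × 8.4868% + 0.0708 × 7.2594% + 0.5238 × 6.5645% = 7.3931%.

7.39%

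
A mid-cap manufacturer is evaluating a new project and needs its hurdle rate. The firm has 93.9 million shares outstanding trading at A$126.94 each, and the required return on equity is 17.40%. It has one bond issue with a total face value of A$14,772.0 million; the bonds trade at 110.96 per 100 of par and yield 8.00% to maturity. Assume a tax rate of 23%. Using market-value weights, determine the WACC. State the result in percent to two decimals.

10.89%

Market value of equity E = 126.94 × 93.9m = 11919.666m. Market value of debt D = 14772m × 110.96/100 = 16391.0112m.
Total capital V = 11919.666 + 16391.0112 = 28310.6772.
Equity: weight = 11919.666/28310.6772 = 0.4210; cost = 17.4%.
Bonds outstanding: weight = 16391.0112/28310.6772 = 0.5790; after-tax cost = 8% × (1 − 23%) = 6.1600%.
WACC = 0.4210 × 17.4000% + 0.5790 × 6.1600% = 10.8924%.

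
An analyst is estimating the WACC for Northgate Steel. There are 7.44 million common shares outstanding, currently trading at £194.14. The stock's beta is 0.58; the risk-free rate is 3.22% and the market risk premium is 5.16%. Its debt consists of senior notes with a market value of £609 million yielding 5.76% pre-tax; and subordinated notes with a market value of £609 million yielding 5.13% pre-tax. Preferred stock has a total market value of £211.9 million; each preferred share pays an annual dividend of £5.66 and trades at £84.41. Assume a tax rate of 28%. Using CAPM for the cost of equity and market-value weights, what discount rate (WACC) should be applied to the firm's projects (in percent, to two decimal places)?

5.28%

Cost of equity via CAPM: Re = 3.22% + 0.58 × 5.16% = 6.2128%.
Cost of preferred: Rp = 5.66 / 84.41 = 6.7054%.
Market value of equity E = 194.14 × 7.44m = 1444.4016m.
Total capital V = 1444.4016 + 211.9 + 609 + 609 = 2874.3016.
Equity: weight = 1444.4016/2874.3016 = 0.5025; cost = 6.2128%.
Preferred: weight = 211.9/2874.3016 = 0.0737; cost = 6.7054%.
Senior notes: weight = 609/2874.3016 = 0.2119; after-tax cost = 5.76% × (1 − 28%) = 4.1472%.
Subordinated notes: weight = 609/2874.3016 = 0.2119; after-tax cost = 5.13% × (1 − 28%) = 3.6936%.
WACC = 0.5025 × 6.2128% + 0.0737 × 6.7054% + 0.2119 × 4.1472% + 0.2119 × 3.6936% = 5.2777%.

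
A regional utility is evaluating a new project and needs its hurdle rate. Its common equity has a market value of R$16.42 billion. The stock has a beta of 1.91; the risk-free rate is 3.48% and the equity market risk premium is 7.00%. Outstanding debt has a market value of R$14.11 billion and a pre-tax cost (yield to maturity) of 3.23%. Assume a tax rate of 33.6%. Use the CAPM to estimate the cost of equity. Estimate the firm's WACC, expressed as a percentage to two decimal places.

10.05%

Cost of equity via CAPM: Re = 3.48% + 1.91 × 7.0% = 16.8500%.
Total capital V = 16.42 + 14.11 = 30.53.
Equity: weight = 16.42/30.53 = 0.5378; cost = 16.85%.
Debt: weight = 14.11/30.53 = 0.4622; after-tax cost = 3.23% × (1 − 33.6%) = 2.1447%.
WACC = 0.5378 × 16.8500% + 0.4622 × 2.1447% = 10.0537%.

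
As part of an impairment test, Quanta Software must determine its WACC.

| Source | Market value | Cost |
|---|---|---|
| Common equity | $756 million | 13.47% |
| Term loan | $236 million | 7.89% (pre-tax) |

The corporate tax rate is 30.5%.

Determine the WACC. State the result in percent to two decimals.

11.57%

Total capital V = 756 + 236 = 992.
Equity: weight = 756/992 = 0.7621; cost = 13.47%.
Term loan: weight = 236/992 = 0.2379; after-tax cost = 7.89% × (1 − 30.5%) = 5.4836%.
WACC = 0.7621 × 13.4700% + 0.2379 × 5.4836% = 11.5700%.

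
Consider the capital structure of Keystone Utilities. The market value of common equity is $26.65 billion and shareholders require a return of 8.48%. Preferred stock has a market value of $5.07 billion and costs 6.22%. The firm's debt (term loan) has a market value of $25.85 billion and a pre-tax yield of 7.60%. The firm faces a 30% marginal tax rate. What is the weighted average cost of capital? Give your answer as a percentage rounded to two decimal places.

Total capital V = 26.65 + 5.07 + 25.85 = 57.57.
Equity: weight = 26.65/57.57 = 0.4629; cost = 8.48%.
Preferred: weight = 5.07/57.57 = 0.0881; cost = 6.22%.
Term loan: weight = 25.85/57.57 = 0.4490; after-tax cost = 7.6% × (1 − 30%) = 5.3200%.
WACC = 0.4629 × 8.4800% + 0.0881 × 6.2200% + 0.4490 × 5.3200% = 6.8621%.

6.86%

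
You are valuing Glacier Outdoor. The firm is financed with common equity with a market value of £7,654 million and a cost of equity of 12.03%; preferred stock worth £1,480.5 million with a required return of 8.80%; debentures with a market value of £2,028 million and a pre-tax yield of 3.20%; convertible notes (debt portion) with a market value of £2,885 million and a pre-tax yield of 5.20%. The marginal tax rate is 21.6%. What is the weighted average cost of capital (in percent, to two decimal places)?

Total capital V = 7654 + 1480.5 + 2028 + 2885 = 14047.5.
Equity: weight = 7654/14047.5 = 0.5449; cost = 12.03%.
Preferred: weight = 1480.5/14047.5 = 0.1054; cost = 8.8%.
Debentures: weight = 2028/14047.5 = 0.1444; after-tax cost = 3.2% × (1 − 21.6%) = 2.5088%.
Convertible notes (debt portion): weight = 2885/14047.5 = 0.2054; after-tax cost = 5.2% × (1 − 21.6%) = 4.0768%.
WACC = 0.5449 × 12.0300% + 0.1054 × 8.8000% + 0.1444 × 2.5088% + 0.2054 × 4.0768% = 8.6816%.

8.68%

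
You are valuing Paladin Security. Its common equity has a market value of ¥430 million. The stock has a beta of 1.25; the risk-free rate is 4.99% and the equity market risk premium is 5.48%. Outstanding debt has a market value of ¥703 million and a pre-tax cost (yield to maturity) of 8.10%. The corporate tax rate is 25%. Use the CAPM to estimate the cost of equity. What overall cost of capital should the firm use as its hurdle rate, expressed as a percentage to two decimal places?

Cost of equity via CAPM: Re = 4.99% + 1.25 × 5.48% = 11.8400%.
Total capital V = 430 + 703 = 1133.
Equity: weight = 430/1133 = 0.3795; cost = 11.84%.
Debt: weight = 703/1133 = 0.6205; after-tax cost = 8.1% × (1 − 25%) = 6.0750%.
WACC = 0.3795 × 11.8400% + 0.6205 × 6.0750% = 8.2630%.

8.26%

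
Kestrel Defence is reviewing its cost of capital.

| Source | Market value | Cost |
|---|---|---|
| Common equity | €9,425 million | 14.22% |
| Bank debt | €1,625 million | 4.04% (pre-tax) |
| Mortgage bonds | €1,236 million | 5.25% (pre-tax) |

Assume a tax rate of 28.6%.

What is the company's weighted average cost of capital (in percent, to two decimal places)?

11.67%

Total capital V = 9425 + 1625 + 1236 = 12286.
Equity: weight = 9425/12286 = 0.7671; cost = 14.22%.
Bank debt: weight = 1625/12286 = 0.1323; after-tax cost = 4.04% × (1 − 28.6%) = 2.8846%.
Mortgage bonds: weight = 1236/12286 = 0.1006; after-tax cost = 5.25% × (1 − 28.6%) = 3.7485%.
WACC = 0.7671 × 14.2200% + 0.1323 × 2.8846% + 0.1006 × 3.7485% = 11.6673%.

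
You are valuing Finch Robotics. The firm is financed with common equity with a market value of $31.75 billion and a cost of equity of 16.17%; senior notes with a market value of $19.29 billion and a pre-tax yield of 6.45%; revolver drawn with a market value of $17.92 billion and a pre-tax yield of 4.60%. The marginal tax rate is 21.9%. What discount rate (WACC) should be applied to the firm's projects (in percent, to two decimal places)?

Total capital V = 31.75 + 19.29 + 17.92 = 68.96.
Equity: weight = 31.75/68.96 = 0.4604; cost = 16.17%.
Senior notes: weight = 19.29/68.96 = 0.2797; after-tax cost = 6.45% × (1 − 21.9%) = 5.0375%.
Revolver drawn: weight = 17.92/68.96 = 0.2599; after-tax cost = 4.6% × (1 − 21.9%) = 3.5926%.
WACC = 0.4604 × 16.1700% + 0.2797 × 5.0375% + 0.2599 × 3.5926% = 9.7875%.

9.79%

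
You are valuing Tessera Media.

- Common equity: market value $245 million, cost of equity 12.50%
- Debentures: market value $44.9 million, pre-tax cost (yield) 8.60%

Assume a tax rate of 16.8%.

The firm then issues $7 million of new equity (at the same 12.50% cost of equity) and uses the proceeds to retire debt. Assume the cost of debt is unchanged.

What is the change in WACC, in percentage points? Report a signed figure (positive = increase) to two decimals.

Current WACC:
Total capital V = 245 + 44.9 = 289.9.
Equity: weight = 245/289.9 = 0.8451; cost = 12.5%.
Debentures: weight = 44.9/289.9 = 0.1549; after-tax cost = 8.6% × (1 − 16.8%) = 7.1552%.
WACC = 0.8451 × 12.5000% + 0.1549 × 7.1552% = 11.6722%.
After the change:
Total capital V = 252 + 37.9 = 289.9.
Equity: weight = 252/289.9 = 0.8693; cost = 12.5%.
Debentures: weight = 37.9/289.9 = 0.1307; after-tax cost = 8.6% × (1 − 16.8%) = 7.1552%.
WACC = 0.8693 × 12.5000% + 0.1307 × 7.1552% = 11.8012%.
Change in WACC = 11.8012% − 11.6722% = 0.1291 pp.

+0.13 pp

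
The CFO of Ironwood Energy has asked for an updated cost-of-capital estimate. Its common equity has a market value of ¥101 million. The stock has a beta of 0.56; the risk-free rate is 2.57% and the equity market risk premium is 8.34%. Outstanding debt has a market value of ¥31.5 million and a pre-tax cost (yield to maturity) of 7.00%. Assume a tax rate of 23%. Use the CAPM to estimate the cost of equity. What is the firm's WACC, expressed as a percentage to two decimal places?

Cost of equity via CAPM: Re = 2.57% + 0.56 × 8.34% = 7.2404%.
Total capital V = 101 + 31.5 = 132.5.
Equity: weight = 101/132.5 = 0.7623; cost = 7.2404%.
Debt: weight = 31.5/132.5 = 0.2377; after-tax cost = 7% × (1 − 23%) = 5.3900%.
WACC = 0.7623 × 7.2404% + 0.2377 × 5.3900% = 6.8005%.

6.80%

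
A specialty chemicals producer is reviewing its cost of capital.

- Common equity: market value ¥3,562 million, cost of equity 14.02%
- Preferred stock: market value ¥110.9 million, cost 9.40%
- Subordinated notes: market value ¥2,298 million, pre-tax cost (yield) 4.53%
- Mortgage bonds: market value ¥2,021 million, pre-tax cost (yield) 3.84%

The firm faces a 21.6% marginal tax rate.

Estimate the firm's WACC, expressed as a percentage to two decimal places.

8.16%

Total capital V = 3562 + 110.9 + 2298 + 2021 = 7991.9.
Equity: weight = 3562/7991.9 = 0.4457; cost = 14.02%.
Preferred: weight = 110.9/7991.9 = 0.0139; cost = 9.4%.
Subordinated notes: weight = 2298/7991.9 = 0.2875; after-tax cost = 4.53% × (1 − 21.6%) = 3.5515%.
Mortgage bonds: weight = 2021/7991.9 = 0.2529; after-tax cost = 3.84% × (1 − 21.6%) = 3.0106%.
WACC = 0.4457 × 14.0200% + 0.0139 × 9.4000% + 0.2875 × 3.5515% + 0.2529 × 3.0106% = 8.1617%.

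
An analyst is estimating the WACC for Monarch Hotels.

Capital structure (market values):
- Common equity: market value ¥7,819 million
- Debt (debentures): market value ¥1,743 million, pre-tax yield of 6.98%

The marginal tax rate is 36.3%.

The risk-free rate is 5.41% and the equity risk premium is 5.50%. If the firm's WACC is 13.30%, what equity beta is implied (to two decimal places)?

Total capital V = 7819 + 1743 = 9562.
Equity weight = 7819/9562 = 0.8177.
Debentures weight = 1743/9562 = 0.1823.
Debt contribution = 0.1823 × 6.98% × (1 − 36.3%) = 0.8105%.
Required equity contribution = 13.3% − 0.8105% = 12.4895%  ⇒  Re = 15.2737%.
CAPM: 15.2737% = 5.41% + β × 5.5%  ⇒  β = 1.7934.

1.79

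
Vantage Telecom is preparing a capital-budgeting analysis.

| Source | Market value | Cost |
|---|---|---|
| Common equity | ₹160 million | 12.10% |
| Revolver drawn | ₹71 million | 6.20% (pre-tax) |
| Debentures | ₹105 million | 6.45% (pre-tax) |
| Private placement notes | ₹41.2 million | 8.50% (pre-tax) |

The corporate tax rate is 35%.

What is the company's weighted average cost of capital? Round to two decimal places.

Total capital V = 160 + 71 + 105 + 41.2 = 377.2.
Equity: weight = 160/377.2 = 0.4242; cost = 12.1%.
Revolver drawn: weight = 71/377.2 = 0.1882; after-tax cost = 6.2% × (1 − 35%) = 4.0300%.
Debentures: weight = 105/377.2 = 0.2784; after-tax cost = 6.45% × (1 − 35%) = 4.1925%.
Private placement notes: weight = 41.2/377.2 = 0.1092; after-tax cost = 8.5% × (1 − 35%) = 5.5250%.
WACC = 0.4242 × 12.1000% + 0.1882 × 4.0300% + 0.2784 × 4.1925% + 0.1092 × 5.5250% = 7.6616%.

7.66%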